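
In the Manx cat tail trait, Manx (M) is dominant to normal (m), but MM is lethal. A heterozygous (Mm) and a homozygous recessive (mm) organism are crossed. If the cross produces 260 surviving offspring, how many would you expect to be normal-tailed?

Cross: Mm × mm
Punnett square offspring (before lethality): 2 Mm, 2 mm
No MM offspring are produced in this cross.
normal-tailed: 2 out of 4 → fraction 1/2
Expected count = 1/2 × 260 = 130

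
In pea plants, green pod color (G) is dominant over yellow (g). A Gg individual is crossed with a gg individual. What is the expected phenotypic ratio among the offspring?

Punnett square for Gg × gg:
Offspring genotypes: 2 Gg, 2 gg
green: 2, yellow: 2
Ratio: 1:1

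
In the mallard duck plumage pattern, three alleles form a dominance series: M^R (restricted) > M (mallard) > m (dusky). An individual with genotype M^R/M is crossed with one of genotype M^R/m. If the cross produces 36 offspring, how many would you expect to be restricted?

Cross: M^R/M × M^R/m
Allele dominance: M^R > M > m
Offspring genotypes: 1 M^R/M^R, 1 M^R/m, 1 M^R/M, 1 M/m
Phenotype counts: 3 restricted, 1 mallard
restricted: 3 out of 4 → fraction 3/4
Expected count = 3/4 × 36 = 27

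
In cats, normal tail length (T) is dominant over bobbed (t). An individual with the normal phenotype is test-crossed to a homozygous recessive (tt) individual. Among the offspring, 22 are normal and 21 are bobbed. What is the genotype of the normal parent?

Test cross: ? × tt
Offspring: 22 normal, 21 bobbed — approximately 1:1.
A 1:1 ratio in a test cross indicates the unknown parent is heterozygous (Tt).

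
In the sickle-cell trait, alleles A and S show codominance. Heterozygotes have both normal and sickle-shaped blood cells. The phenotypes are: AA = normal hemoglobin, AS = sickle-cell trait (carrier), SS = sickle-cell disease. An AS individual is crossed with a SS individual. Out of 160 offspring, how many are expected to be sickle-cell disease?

Punnett square for AS × SS:
Offspring genotypes: 2 AS, 2 SS
Phenotype counts: 2 sickle-cell trait (carrier), 2 sickle-cell disease
sickle-cell disease: 2 out of 4 → fraction 1/2
Expected count = 1/2 × 160 = 80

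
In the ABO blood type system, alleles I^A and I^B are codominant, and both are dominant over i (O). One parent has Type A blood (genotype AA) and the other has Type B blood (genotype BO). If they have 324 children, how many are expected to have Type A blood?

Cross: AA × BO
Possible offspring genotypes: 2 AB, 2 AO
Blood type counts: 2 Type AB, 2 Type A
Probability of Type A: 2/4 = 1/2
Expected count = 1/2 × 324 = 162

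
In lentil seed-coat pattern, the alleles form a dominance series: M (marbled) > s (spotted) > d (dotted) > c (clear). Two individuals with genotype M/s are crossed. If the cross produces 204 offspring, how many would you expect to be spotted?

Cross: M/s × M/s
Allele dominance: M > s > d > c
Offspring genotypes: 1 M/M, 2 M/s, 1 s/s
Phenotype counts: 3 marbled, 1 spotted
spotted: 1 out of 4 → fraction 1/4
Expected count = 1/4 × 204 = 51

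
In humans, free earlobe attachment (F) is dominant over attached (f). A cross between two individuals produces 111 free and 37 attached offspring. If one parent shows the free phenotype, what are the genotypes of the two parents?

Observed offspring: 111 free, 37 attached
The observed ratio simplifies to 3:1. Attached (ff) offspring appear, so each parent must contribute one f allele. The parent stated to show free carries F, so it is Ff. The other parent is then either Ff or ff: Ff × ff would give a 1:1 split, whereas Ff × Ff gives 3:1 — matching the data. So both parents are heterozygous (Ff × Ff).
Parent genotypes: Ff × Ff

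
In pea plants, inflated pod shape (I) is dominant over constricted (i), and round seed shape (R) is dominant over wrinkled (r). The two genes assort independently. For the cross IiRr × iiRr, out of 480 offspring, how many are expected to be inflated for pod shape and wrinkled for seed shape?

Dihybrid cross IiRr × iiRr — consider each gene separately:
pod shape: Ii × ii → 2 Ii, 2 ii → 2 I_ : 2 ii (out of 4)
seed shape: Rr × Rr → 1 RR, 2 Rr, 1 rr → 3 R_ : 1 rr (out of 4)
Looking for: inflated (I_) and wrinkled (rr)
P(inflated) = 2/4, P(wrinkled) = 1/4
P(both) = 2/4 × 1/4 = 2/16 = 1/8
Expected count = 1/8 × 480 = 60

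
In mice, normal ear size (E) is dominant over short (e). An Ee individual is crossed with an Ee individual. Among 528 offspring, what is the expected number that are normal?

Punnett square for Ee × Ee:
Offspring genotypes: 1 EE, 2 Ee, 1 ee
normal: 3, short: 1
normal: 3 out of 4 → fraction 3/4
Expected count = 3/4 × 528 = 396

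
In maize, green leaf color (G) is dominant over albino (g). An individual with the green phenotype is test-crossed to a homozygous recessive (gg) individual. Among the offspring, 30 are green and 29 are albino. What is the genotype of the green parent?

Test cross: ? × gg
Offspring: 30 green, 29 albino — approximately 1:1.
A 1:1 ratio in a test cross indicates the unknown parent is heterozygous (Gg).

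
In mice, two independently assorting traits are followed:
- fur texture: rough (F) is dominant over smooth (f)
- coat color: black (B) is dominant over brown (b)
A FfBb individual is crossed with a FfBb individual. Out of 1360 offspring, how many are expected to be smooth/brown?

Dihybrid cross FfBb × FfBb — consider each gene separately:
fur texture: Ff × Ff → 1 FF, 2 Ff, 1 ff → 3 F_ : 1 ff (out of 4)
coat color: Bb × Bb → 1 BB, 2 Bb, 1 bb → 3 B_ : 1 bb (out of 4)
Combine (counts out of 4 × 4 = 16): rough/black (F_B_) = 3×3 = 9; rough/brown (F_bb) = 3×1 = 3; smooth/black (ffB_) = 1×3 = 3; smooth/brown (ffbb) = 1×1 = 1
Phenotype counts (out of 16): 9 rough/black, 3 rough/brown, 3 smooth/black, 1 smooth/brown
smooth/brown: 1 out of 16 → fraction 1/16
Expected count = 1/16 × 1360 = 85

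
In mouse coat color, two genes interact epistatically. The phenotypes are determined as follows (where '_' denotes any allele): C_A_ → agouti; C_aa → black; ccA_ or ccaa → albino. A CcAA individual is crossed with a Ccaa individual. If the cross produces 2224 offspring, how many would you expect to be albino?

Cross: CcAA × Ccaa — consider each gene separately:
C gene: Cc × Cc → 1 CC, 2 Cc, 1 cc → 3 C_ : 1 cc (out of 4)
A gene: AA × aa → 4 Aa → 4 A_ (out of 4)
Genotype classes (out of 4 × 4 = 16): C_A_ = 3×4 = 12; ccA_ = 1×4 = 4
Apply the phenotype rules: C_A_ (12) → agouti; ccA_ (4) → albino
Phenotype counts (out of 16): 12 agouti, 4 albino
albino: 4 out of 16 → fraction 1/4
Expected count = 1/4 × 2224 = 556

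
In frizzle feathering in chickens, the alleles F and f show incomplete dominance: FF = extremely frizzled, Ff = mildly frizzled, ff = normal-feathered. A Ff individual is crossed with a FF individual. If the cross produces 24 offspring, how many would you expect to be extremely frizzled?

Punnett square for Ff × FF:
Offspring genotypes: 2 FF, 2 Ff
Phenotype counts: 2 extremely frizzled, 2 mildly frizzled
extremely frizzled: 2 out of 4 → fraction 1/2
Expected count = 1/2 × 24 = 12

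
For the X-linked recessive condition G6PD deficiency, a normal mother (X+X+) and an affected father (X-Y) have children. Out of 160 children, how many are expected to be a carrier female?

Cross: X+X+ × X-Y
Offspring: 2 X+X-, 2 X+Y
Probability of a carrier female: 2/4 = 1/2
Expected count = 1/2 × 160 = 80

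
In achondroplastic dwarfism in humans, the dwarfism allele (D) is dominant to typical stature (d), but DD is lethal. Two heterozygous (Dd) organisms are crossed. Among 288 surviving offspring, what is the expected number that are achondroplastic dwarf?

Cross: Dd × Dd
Punnett square offspring (before lethality): 1 DD, 2 Dd, 1 dd
The DD genotype is lethal (embryos die); surviving offspring: 2 Dd, 1 dd
achondroplastic dwarf: 2 out of 3 → fraction 2/3
Expected count = 2/3 × 288 = 192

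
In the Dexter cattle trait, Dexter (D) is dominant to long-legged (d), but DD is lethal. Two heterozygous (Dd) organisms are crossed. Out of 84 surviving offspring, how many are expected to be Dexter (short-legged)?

Cross: Dd × Dd
Punnett square offspring (before lethality): 1 DD, 2 Dd, 1 dd
The DD genotype is lethal (embryos die); surviving offspring: 2 Dd, 1 dd
Dexter (short-legged): 2 out of 3 → fraction 2/3
Expected count = 2/3 × 84 = 56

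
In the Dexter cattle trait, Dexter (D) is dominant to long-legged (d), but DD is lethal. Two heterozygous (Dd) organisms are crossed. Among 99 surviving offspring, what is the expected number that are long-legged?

Cross: Dd × Dd
Punnett square offspring (before lethality): 1 DD, 2 Dd, 1 dd
The DD genotype is lethal (embryos die); surviving offspring: 2 Dd, 1 dd
long-legged: 1 out of 3 → fraction 1/3
Expected count = 1/3 × 99 = 33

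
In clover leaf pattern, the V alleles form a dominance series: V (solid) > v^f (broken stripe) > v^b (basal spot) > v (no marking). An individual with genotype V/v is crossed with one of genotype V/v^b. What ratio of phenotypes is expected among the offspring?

Cross: V/v × V/v^b
Allele dominance: V > v^f > v^b > v
Offspring genotypes: 1 V/V, 1 V/v^b, 1 V/v, 1 v^b/v
Phenotype counts: 3 solid, 1 basal spot
Ratio: 3 solid : 1 basal spot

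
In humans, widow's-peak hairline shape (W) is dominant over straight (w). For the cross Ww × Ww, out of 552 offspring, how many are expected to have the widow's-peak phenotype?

Punnett square for Ww × Ww:
Offspring genotypes: 1 WW, 2 Ww, 1 ww
Total offspring: 4
Count with target: 3
Probability: 3/4
Expected count = 3/4 × 552 = 414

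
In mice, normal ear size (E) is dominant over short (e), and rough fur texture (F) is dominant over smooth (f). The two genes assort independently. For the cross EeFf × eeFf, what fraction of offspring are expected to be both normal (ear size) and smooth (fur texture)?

Dihybrid cross EeFf × eeFf — consider each gene separately:
ear size: Ee × ee → 2 Ee, 2 ee → 2 E_ : 2 ee (out of 4)
fur texture: Ff × Ff → 1 FF, 2 Ff, 1 ff → 3 F_ : 1 ff (out of 4)
Looking for: normal (E_) and smooth (ff)
P(normal) = 2/4, P(smooth) = 1/4
P(both) = 2/4 × 1/4 = 2/16 = 1/8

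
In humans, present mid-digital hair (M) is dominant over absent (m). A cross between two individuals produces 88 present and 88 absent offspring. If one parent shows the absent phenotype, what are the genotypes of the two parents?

Observed offspring: 88 present, 88 absent
The observed ratio simplifies to 1:1. One parent shows absent, so its genotype must be mm. A 1:1 offspring split requires the other parent to be heterozygous (Mm).
Parent genotypes: mm × Mm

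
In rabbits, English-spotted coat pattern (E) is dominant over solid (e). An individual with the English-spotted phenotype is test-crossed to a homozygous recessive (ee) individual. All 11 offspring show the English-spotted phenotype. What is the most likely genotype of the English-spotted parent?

Test cross: ? × ee
All offspring are English-spotted.
If the unknown parent were heterozygous (Ee), about half of 11 offspring would be solid; none are. The unknown parent is most likely homozygous dominant (EE).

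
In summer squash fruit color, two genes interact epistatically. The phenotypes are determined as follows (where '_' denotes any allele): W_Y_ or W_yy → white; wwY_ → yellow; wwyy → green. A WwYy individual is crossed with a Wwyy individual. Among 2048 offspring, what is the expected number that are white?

Cross: WwYy × Wwyy — consider each gene separately:
W gene: Ww × Ww → 1 WW, 2 Ww, 1 ww → 3 W_ : 1 ww (out of 4)
Y gene: Yy × yy → 2 Yy, 2 yy → 2 Y_ : 2 yy (out of 4)
Genotype classes (out of 4 × 4 = 16): W_Y_ = 3×2 = 6; W_yy = 3×2 = 6; wwY_ = 1×2 = 2; wwyy = 1×2 = 2
Apply the phenotype rules: W_Y_ (6) + W_yy (6) → white; wwY_ (2) → yellow; wwyy (2) → green
Phenotype counts (out of 16): 12 white, 2 yellow, 2 green
white: 12 out of 16 → fraction 3/4
Expected count = 3/4 × 2048 = 1536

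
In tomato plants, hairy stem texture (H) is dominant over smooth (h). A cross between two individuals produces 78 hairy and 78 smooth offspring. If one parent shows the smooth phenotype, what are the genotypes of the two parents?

Observed offspring: 78 hairy, 78 smooth
The observed ratio simplifies to 1:1. One parent shows smooth, so its genotype must be hh. A 1:1 offspring split requires the other parent to be heterozygous (Hh).
Parent genotypes: hh × Hh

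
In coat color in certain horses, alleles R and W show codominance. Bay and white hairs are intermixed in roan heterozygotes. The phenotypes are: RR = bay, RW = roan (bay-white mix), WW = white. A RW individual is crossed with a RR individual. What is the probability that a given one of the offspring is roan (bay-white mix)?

Punnett square for RW × RR:
Offspring genotypes: 2 RR, 2 RW
Phenotype counts: 2 bay, 2 roan (bay-white mix)
roan (bay-white mix): 2 out of 4
Probability: 2/4 = 1/2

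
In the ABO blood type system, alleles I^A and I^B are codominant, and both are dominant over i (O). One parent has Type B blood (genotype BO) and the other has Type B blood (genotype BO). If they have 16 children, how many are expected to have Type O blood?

Cross: BO × BO
Possible offspring genotypes: 1 BB, 2 BO, 1 OO
Blood type counts: 3 Type B, 1 Type O
Probability of Type O: 1/4
Expected count = 1/4 × 16 = 4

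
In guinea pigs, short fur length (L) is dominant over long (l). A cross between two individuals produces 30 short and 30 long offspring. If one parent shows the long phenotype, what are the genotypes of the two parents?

Observed offspring: 30 short, 30 long
The observed ratio simplifies to 1:1. One parent shows long, so its genotype must be ll. A 1:1 offspring split requires the other parent to be heterozygous (Ll).
Parent genotypes: ll × Ll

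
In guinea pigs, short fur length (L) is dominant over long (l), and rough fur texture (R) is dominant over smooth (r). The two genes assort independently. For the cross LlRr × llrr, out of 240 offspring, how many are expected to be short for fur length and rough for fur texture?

Dihybrid cross LlRr × llrr — consider each gene separately:
fur length: Ll × ll → 2 Ll, 2 ll → 2 L_ : 2 ll (out of 4)
fur texture: Rr × rr → 2 Rr, 2 rr → 2 R_ : 2 rr (out of 4)
Looking for: short (L_) and rough (R_)
P(short) = 2/4, P(rough) = 2/4
P(both) = 2/4 × 2/4 = 4/16 = 1/4
Expected count = 1/4 × 240 = 60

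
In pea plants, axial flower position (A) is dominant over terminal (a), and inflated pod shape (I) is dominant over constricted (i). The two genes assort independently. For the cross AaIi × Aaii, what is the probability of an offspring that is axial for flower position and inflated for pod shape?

Dihybrid cross AaIi × Aaii — consider each gene separately:
flower position: Aa × Aa → 1 AA, 2 Aa, 1 aa → 3 A_ : 1 aa (out of 4)
pod shape: Ii × ii → 2 Ii, 2 ii → 2 I_ : 2 ii (out of 4)
Looking for: axial (A_) and inflated (I_)
P(axial) = 3/4, P(inflated) = 2/4
P(both) = 3/4 × 2/4 = 6/16 = 3/8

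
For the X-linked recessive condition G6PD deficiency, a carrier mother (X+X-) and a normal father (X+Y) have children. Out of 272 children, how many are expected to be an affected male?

Cross: X+X- × X+Y
Offspring: 1 X+X+, 1 X+Y, 1 X+X-, 1 X-Y
Probability of an affected male: 1/4
Expected count = 1/4 × 272 = 68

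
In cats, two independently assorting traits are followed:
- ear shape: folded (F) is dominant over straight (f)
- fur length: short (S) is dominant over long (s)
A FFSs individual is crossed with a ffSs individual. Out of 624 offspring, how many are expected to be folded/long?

Dihybrid cross FFSs × ffSs — consider each gene separately:
ear shape: FF × ff → 4 Ff → 4 F_ (out of 4)
fur length: Ss × Ss → 1 SS, 2 Ss, 1 ss → 3 S_ : 1 ss (out of 4)
Combine (counts out of 4 × 4 = 16): folded/short (F_S_) = 4×3 = 12; folded/long (F_ss) = 4×1 = 4
Phenotype counts (out of 16): 12 folded/short, 4 folded/long
folded/long: 4 out of 16 → fraction 1/4
Expected count = 1/4 × 624 = 156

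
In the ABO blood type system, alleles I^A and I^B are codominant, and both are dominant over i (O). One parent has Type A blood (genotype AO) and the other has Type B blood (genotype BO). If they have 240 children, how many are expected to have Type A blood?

Cross: AO × BO
Possible offspring genotypes: 1 AB, 1 AO, 1 BO, 1 OO
Blood type counts: 1 Type AB, 1 Type A, 1 Type B, 1 Type O
Probability of Type A: 1/4
Expected count = 1/4 × 240 = 60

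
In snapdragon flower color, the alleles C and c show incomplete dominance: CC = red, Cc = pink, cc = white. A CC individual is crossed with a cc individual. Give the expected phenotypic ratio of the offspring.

Punnett square for CC × cc:
Offspring genotypes: 4 Cc
Phenotype counts: 4 pink
Ratio: all pink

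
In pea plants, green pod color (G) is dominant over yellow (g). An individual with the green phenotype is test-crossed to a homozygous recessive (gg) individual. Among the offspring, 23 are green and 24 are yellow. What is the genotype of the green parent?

Test cross: ? × gg
Offspring: 23 green, 24 yellow — approximately 1:1.
A 1:1 ratio in a test cross indicates the unknown parent is heterozygous (Gg).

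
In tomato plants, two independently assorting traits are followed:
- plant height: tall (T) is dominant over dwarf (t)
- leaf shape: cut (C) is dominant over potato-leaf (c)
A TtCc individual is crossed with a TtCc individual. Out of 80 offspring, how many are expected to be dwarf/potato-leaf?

Dihybrid cross TtCc × TtCc — consider each gene separately:
plant height: Tt × Tt → 1 TT, 2 Tt, 1 tt → 3 T_ : 1 tt (out of 4)
leaf shape: Cc × Cc → 1 CC, 2 Cc, 1 cc → 3 C_ : 1 cc (out of 4)
Combine (counts out of 4 × 4 = 16): tall/cut (T_C_) = 3×3 = 9; tall/potato-leaf (T_cc) = 3×1 = 3; dwarf/cut (ttC_) = 1×3 = 3; dwarf/potato-leaf (ttcc) = 1×1 = 1
Phenotype counts (out of 16): 9 tall/cut, 3 tall/potato-leaf, 3 dwarf/cut, 1 dwarf/potato-leaf
dwarf/potato-leaf: 1 out of 16 → fraction 1/16
Expected count = 1/16 × 80 = 5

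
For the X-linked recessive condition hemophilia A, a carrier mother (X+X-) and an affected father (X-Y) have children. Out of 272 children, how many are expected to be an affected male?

Cross: X+X- × X-Y
Offspring: 1 X+X-, 1 X+Y, 1 X-X-, 1 X-Y
Probability of an affected male: 1/4
Expected count = 1/4 × 272 = 68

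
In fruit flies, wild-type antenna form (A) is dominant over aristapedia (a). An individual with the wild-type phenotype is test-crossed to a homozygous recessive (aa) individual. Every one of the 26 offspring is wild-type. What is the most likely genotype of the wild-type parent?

Test cross: ? × aa
All offspring are wild-type.
If the unknown parent were heterozygous (Aa), about half of 26 offspring would be aristapedia; none are. The unknown parent is most likely homozygous dominant (AA).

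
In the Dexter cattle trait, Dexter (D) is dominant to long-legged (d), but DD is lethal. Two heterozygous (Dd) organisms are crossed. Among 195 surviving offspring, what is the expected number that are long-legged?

Cross: Dd × Dd
Punnett square offspring (before lethality): 1 DD, 2 Dd, 1 dd
The DD genotype is lethal (embryos die); surviving offspring: 2 Dd, 1 dd
long-legged: 1 out of 3 → fraction 1/3
Expected count = 1/3 × 195 = 65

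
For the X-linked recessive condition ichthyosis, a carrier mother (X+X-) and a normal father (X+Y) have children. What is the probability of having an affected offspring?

Cross: X+X- × X+Y
Offspring: 1 X+X+, 1 X+Y, 1 X+X-, 1 X-Y
Probability of an affected offspring: 1/4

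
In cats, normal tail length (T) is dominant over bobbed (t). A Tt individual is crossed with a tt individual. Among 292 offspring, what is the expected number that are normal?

Punnett square for Tt × tt:
Offspring genotypes: 2 Tt, 2 tt
normal: 2, bobbed: 2
normal: 2 out of 4 → fraction 1/2
Expected count = 1/2 × 292 = 146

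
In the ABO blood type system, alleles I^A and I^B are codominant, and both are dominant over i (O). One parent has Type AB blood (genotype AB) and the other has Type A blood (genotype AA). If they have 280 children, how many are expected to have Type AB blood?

Cross: AB × AA
Possible offspring genotypes: 2 AA, 2 AB
Blood type counts: 2 Type A, 2 Type AB
Probability of Type AB: 2/4 = 1/2
Expected count = 1/2 × 280 = 140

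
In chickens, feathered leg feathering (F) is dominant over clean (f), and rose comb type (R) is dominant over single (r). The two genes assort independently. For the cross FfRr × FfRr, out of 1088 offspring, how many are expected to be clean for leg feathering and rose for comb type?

Dihybrid cross FfRr × FfRr — consider each gene separately:
leg feathering: Ff × Ff → 1 FF, 2 Ff, 1 ff → 3 F_ : 1 ff (out of 4)
comb type: Rr × Rr → 1 RR, 2 Rr, 1 rr → 3 R_ : 1 rr (out of 4)
Looking for: clean (ff) and rose (R_)
P(clean) = 1/4, P(rose) = 3/4
P(both) = 1/4 × 3/4 = 3/16
Expected count = 3/16 × 1088 = 204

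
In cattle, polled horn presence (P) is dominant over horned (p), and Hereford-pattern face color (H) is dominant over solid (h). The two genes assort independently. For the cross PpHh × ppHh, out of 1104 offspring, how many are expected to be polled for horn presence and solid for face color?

Dihybrid cross PpHh × ppHh — consider each gene separately:
horn presence: Pp × pp → 2 Pp, 2 pp → 2 P_ : 2 pp (out of 4)
face color: Hh × Hh → 1 HH, 2 Hh, 1 hh → 3 H_ : 1 hh (out of 4)
Looking for: polled (P_) and solid (hh)
P(polled) = 2/4, P(solid) = 1/4
P(both) = 2/4 × 1/4 = 2/16 = 1/8
Expected count = 1/8 × 1104 = 138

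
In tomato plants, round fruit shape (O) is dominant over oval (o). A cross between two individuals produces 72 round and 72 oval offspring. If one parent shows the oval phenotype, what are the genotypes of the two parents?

Observed offspring: 72 round, 72 oval
The observed ratio simplifies to 1:1. One parent shows oval, so its genotype must be oo. A 1:1 offspring split requires the other parent to be heterozygous (Oo).
Parent genotypes: oo × Oo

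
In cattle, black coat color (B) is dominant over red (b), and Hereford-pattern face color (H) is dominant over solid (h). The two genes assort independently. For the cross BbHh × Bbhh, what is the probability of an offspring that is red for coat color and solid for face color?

Dihybrid cross BbHh × Bbhh — consider each gene separately:
coat color: Bb × Bb → 1 BB, 2 Bb, 1 bb → 3 B_ : 1 bb (out of 4)
face color: Hh × hh → 2 Hh, 2 hh → 2 H_ : 2 hh (out of 4)
Looking for: red (bb) and solid (hh)
P(red) = 1/4, P(solid) = 2/4
P(both) = 1/4 × 2/4 = 2/16 = 1/8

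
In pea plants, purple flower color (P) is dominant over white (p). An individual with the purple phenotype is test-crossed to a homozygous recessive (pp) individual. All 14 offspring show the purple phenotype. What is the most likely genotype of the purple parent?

Test cross: ? × pp
All offspring are purple.
If the unknown parent were heterozygous (Pp), about half of 14 offspring would be white; none are. The unknown parent is most likely homozygous dominant (PP).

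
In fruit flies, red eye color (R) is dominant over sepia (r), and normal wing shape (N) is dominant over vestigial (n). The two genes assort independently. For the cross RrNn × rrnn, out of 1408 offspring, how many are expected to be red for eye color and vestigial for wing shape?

Dihybrid cross RrNn × rrnn — consider each gene separately:
eye color: Rr × rr → 2 Rr, 2 rr → 2 R_ : 2 rr (out of 4)
wing shape: Nn × nn → 2 Nn, 2 nn → 2 N_ : 2 nn (out of 4)
Looking for: red (R_) and vestigial (nn)
P(red) = 2/4, P(vestigial) = 2/4
P(both) = 2/4 × 2/4 = 4/16 = 1/4
Expected count = 1/4 × 1408 = 352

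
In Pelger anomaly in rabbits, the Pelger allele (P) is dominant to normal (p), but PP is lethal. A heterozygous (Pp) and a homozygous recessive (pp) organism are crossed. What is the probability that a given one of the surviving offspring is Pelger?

Cross: Pp × pp
Punnett square offspring (before lethality): 2 Pp, 2 pp
No PP offspring are produced in this cross.
Pelger: 2 out of 4
Probability: 2/4 = 1/2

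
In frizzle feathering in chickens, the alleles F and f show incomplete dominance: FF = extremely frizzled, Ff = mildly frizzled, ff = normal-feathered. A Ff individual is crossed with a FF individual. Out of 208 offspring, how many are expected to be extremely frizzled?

Punnett square for Ff × FF:
Offspring genotypes: 2 FF, 2 Ff
Phenotype counts: 2 extremely frizzled, 2 mildly frizzled
extremely frizzled: 2 out of 4 → fraction 1/2
Expected count = 1/2 × 208 = 104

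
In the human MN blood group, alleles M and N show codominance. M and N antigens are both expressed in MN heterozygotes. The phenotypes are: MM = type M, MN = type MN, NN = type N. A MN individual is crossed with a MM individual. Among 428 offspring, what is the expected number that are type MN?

Punnett square for MN × MM:
Offspring genotypes: 2 MM, 2 MN
Phenotype counts: 2 type M, 2 type MN
type MN: 2 out of 4 → fraction 1/2
Expected count = 1/2 × 428 = 214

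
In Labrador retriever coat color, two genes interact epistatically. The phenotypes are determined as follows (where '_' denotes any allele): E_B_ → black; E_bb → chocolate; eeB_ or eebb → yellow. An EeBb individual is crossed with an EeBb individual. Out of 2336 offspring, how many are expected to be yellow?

Cross: EeBb × EeBb — consider each gene separately:
E gene: Ee × Ee → 1 EE, 2 Ee, 1 ee → 3 E_ : 1 ee (out of 4)
B gene: Bb × Bb → 1 BB, 2 Bb, 1 bb → 3 B_ : 1 bb (out of 4)
Genotype classes (out of 4 × 4 = 16): E_B_ = 3×3 = 9; E_bb = 3×1 = 3; eeB_ = 1×3 = 3; eebb = 1×1 = 1
Apply the phenotype rules: E_B_ (9) → black; E_bb (3) → chocolate; eeB_ (3) + eebb (1) → yellow
Phenotype counts (out of 16): 9 black, 3 chocolate, 4 yellow
yellow: 4 out of 16 → fraction 1/4
Expected count = 1/4 × 2336 = 584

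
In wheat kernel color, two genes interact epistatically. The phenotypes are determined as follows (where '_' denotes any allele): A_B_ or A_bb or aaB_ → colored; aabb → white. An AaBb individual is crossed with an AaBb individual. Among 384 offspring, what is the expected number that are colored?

Cross: AaBb × AaBb — consider each gene separately:
A gene: Aa × Aa → 1 AA, 2 Aa, 1 aa → 3 A_ : 1 aa (out of 4)
B gene: Bb × Bb → 1 BB, 2 Bb, 1 bb → 3 B_ : 1 bb (out of 4)
Genotype classes (out of 4 × 4 = 16): A_B_ = 3×3 = 9; A_bb = 3×1 = 3; aaB_ = 1×3 = 3; aabb = 1×1 = 1
Apply the phenotype rules: A_B_ (9) + A_bb (3) + aaB_ (3) → colored; aabb (1) → white
Phenotype counts (out of 16): 15 colored, 1 white
colored: 15 out of 16 → fraction 15/16
Expected count = 15/16 × 384 = 360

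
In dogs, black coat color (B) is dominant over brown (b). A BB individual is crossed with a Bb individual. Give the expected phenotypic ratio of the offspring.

Punnett square for BB × Bb:
Offspring genotypes: 2 BB, 2 Bb
black: 4, brown: 0
Ratio: all black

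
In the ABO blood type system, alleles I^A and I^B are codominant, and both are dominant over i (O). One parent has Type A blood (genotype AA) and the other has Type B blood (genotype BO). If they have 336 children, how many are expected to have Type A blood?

Cross: AA × BO
Possible offspring genotypes: 2 AB, 2 AO
Blood type counts: 2 Type AB, 2 Type A
Probability of Type A: 2/4 = 1/2
Expected count = 1/2 × 336 = 168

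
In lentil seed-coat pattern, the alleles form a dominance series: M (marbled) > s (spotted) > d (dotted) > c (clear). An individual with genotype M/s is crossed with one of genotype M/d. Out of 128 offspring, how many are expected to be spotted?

Cross: M/s × M/d
Allele dominance: M > s > d > c
Offspring genotypes: 1 M/M, 1 M/d, 1 M/s, 1 s/d
Phenotype counts: 3 marbled, 1 spotted
spotted: 1 out of 4 → fraction 1/4
Expected count = 1/4 × 128 = 32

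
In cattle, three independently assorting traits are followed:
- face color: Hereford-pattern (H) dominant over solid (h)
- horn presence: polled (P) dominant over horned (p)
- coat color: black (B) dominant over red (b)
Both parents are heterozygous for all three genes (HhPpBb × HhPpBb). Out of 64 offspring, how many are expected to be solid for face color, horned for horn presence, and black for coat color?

Trihybrid cross: HhPpBb × HhPpBb
Each trait segregates independently with a 3:1 phenotypic ratio, so each gene contributes 3/4 (dominant) or 1/4 (recessive).
Target: solid (face color), horned (horn presence), black (coat color)
Probability = product of independent per-trait probabilities
= 1/4 × 1/4 × 3/4 = 3/64
Expected count = 3/64 × 64 = 3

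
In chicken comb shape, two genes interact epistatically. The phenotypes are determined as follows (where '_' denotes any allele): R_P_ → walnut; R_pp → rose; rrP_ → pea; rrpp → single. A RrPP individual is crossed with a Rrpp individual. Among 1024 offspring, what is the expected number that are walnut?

Cross: RrPP × Rrpp — consider each gene separately:
R gene: Rr × Rr → 1 RR, 2 Rr, 1 rr → 3 R_ : 1 rr (out of 4)
P gene: PP × pp → 4 Pp → 4 P_ (out of 4)
Genotype classes (out of 4 × 4 = 16): R_P_ = 3×4 = 12; rrP_ = 1×4 = 4
Apply the phenotype rules: R_P_ (12) → walnut; rrP_ (4) → pea
Phenotype counts (out of 16): 12 walnut, 4 pea
walnut: 12 out of 16 → fraction 3/4
Expected count = 3/4 × 1024 = 768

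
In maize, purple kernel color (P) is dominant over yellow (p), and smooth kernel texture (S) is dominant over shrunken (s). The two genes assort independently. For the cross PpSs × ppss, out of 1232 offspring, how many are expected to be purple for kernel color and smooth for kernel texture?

Dihybrid cross PpSs × ppss — consider each gene separately:
kernel color: Pp × pp → 2 Pp, 2 pp → 2 P_ : 2 pp (out of 4)
kernel texture: Ss × ss → 2 Ss, 2 ss → 2 S_ : 2 ss (out of 4)
Looking for: purple (P_) and smooth (S_)
P(purple) = 2/4, P(smooth) = 2/4
P(both) = 2/4 × 2/4 = 4/16 = 1/4
Expected count = 1/4 × 1232 = 308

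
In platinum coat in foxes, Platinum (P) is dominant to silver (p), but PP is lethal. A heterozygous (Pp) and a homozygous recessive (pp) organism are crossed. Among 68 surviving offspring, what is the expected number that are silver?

Cross: Pp × pp
Punnett square offspring (before lethality): 2 Pp, 2 pp
No PP offspring are produced in this cross.
silver: 2 out of 4 → fraction 1/2
Expected count = 1/2 × 68 = 34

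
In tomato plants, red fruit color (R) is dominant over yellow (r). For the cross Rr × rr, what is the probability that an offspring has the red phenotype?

Punnett square for Rr × rr:
Offspring genotypes: 2 Rr, 2 rr
Total offspring: 4
Count with target: 2
Probability: 2/4 = 1/2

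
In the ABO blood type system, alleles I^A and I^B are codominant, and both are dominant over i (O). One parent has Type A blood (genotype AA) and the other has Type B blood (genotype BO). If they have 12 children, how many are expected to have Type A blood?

Cross: AA × BO
Possible offspring genotypes: 2 AB, 2 AO
Blood type counts: 2 Type AB, 2 Type A
Probability of Type A: 2/4 = 1/2
Expected count = 1/2 × 12 = 6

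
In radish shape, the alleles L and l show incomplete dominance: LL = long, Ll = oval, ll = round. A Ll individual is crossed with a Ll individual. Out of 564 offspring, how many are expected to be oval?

Punnett square for Ll × Ll:
Offspring genotypes: 1 LL, 2 Ll, 1 ll
Phenotype counts: 1 long, 2 oval, 1 round
oval: 2 out of 4 → fraction 1/2
Expected count = 1/2 × 564 = 282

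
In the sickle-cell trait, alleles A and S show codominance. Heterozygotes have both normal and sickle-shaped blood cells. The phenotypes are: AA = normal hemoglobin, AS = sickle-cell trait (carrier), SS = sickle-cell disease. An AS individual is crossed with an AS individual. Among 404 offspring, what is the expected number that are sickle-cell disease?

Punnett square for AS × AS:
Offspring genotypes: 1 AA, 2 AS, 1 SS
Phenotype counts: 1 normal hemoglobin, 2 sickle-cell trait (carrier), 1 sickle-cell disease
sickle-cell disease: 1 out of 4 → fraction 1/4
Expected count = 1/4 × 404 = 101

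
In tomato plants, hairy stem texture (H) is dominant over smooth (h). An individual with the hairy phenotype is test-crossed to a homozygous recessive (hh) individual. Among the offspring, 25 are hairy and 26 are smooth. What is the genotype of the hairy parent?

Test cross: ? × hh
Offspring: 25 hairy, 26 smooth — approximately 1:1.
A 1:1 ratio in a test cross indicates the unknown parent is heterozygous (Hh).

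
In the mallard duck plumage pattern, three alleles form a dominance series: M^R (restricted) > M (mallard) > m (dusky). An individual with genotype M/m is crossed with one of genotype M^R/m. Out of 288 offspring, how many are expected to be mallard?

Cross: M/m × M^R/m
Allele dominance: M^R > M > m
Offspring genotypes: 1 M^R/M, 1 M/m, 1 M^R/m, 1 m/m
Phenotype counts: 2 restricted, 1 mallard, 1 dusky
mallard: 1 out of 4 → fraction 1/4
Expected count = 1/4 × 288 = 72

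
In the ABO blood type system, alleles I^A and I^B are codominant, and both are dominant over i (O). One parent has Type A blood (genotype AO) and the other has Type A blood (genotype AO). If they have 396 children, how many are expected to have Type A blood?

Cross: AO × AO
Possible offspring genotypes: 1 AA, 2 AO, 1 OO
Blood type counts: 3 Type A, 1 Type O
Probability of Type A: 3/4
Expected count = 3/4 × 396 = 297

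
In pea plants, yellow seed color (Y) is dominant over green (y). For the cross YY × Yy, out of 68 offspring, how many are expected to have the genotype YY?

Punnett square for YY × Yy:
Offspring genotypes: 2 YY, 2 Yy
Total offspring: 4
Count with target: 2
Probability: 2/4 = 1/2
Expected count = 1/2 × 68 = 34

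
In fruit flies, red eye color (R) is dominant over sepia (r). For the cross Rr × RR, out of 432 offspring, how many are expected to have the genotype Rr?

Punnett square for Rr × RR:
Offspring genotypes: 2 RR, 2 Rr
Total offspring: 4
Count with target: 2
Probability: 2/4 = 1/2
Expected count = 1/2 × 432 = 216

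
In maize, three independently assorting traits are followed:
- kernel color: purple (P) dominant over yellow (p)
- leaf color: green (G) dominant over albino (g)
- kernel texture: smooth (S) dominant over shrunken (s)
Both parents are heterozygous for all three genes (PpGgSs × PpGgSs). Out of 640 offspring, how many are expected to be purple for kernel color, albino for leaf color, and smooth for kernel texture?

Trihybrid cross: PpGgSs × PpGgSs
Each trait segregates independently with a 3:1 phenotypic ratio, so each gene contributes 3/4 (dominant) or 1/4 (recessive).
Target: purple (kernel color), albino (leaf color), smooth (kernel texture)
Probability = product of independent per-trait probabilities
= 3/4 × 1/4 × 3/4 = 9/64
Expected count = 9/64 × 640 = 90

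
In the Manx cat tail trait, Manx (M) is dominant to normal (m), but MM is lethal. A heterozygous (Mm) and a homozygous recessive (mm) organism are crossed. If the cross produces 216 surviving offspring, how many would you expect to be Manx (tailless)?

Cross: Mm × mm
Punnett square offspring (before lethality): 2 Mm, 2 mm
No MM offspring are produced in this cross.
Manx (tailless): 2 out of 4 → fraction 1/2
Expected count = 1/2 × 216 = 108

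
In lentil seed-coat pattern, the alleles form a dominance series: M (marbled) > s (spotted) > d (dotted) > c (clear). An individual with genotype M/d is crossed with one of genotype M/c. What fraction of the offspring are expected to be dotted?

Cross: M/d × M/c
Allele dominance: M > s > d > c
Offspring genotypes: 1 M/M, 1 M/c, 1 M/d, 1 d/c
Phenotype counts: 3 marbled, 1 dotted
dotted: 1 out of 4
Probability: 1/4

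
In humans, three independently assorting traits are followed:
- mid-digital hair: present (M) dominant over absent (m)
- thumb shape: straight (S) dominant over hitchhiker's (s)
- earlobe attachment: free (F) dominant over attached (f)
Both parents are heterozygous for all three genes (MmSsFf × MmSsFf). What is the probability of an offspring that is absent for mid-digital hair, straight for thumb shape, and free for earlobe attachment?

Trihybrid cross: MmSsFf × MmSsFf
Each trait segregates independently with a 3:1 phenotypic ratio, so each gene contributes 3/4 (dominant) or 1/4 (recessive).
Target: absent (mid-digital hair), straight (thumb shape), free (earlobe attachment)
Probability = product of independent per-trait probabilities
= 1/4 × 3/4 × 3/4 = 9/64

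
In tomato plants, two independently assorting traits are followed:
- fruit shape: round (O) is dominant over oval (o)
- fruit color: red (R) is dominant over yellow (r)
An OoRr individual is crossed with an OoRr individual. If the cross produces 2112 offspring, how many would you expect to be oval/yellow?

Dihybrid cross OoRr × OoRr — consider each gene separately:
fruit shape: Oo × Oo → 1 OO, 2 Oo, 1 oo → 3 O_ : 1 oo (out of 4)
fruit color: Rr × Rr → 1 RR, 2 Rr, 1 rr → 3 R_ : 1 rr (out of 4)
Combine (counts out of 4 × 4 = 16): round/red (O_R_) = 3×3 = 9; round/yellow (O_rr) = 3×1 = 3; oval/red (ooR_) = 1×3 = 3; oval/yellow (oorr) = 1×1 = 1
Phenotype counts (out of 16): 9 round/red, 3 round/yellow, 3 oval/red, 1 oval/yellow
oval/yellow: 1 out of 16 → fraction 1/16
Expected count = 1/16 × 2112 = 132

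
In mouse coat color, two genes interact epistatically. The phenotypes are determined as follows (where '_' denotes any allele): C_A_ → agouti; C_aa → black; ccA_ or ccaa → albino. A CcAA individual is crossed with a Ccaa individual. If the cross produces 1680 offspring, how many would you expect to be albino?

Cross: CcAA × Ccaa — consider each gene separately:
C gene: Cc × Cc → 1 CC, 2 Cc, 1 cc → 3 C_ : 1 cc (out of 4)
A gene: AA × aa → 4 Aa → 4 A_ (out of 4)
Genotype classes (out of 4 × 4 = 16): C_A_ = 3×4 = 12; ccA_ = 1×4 = 4
Apply the phenotype rules: C_A_ (12) → agouti; ccA_ (4) → albino
Phenotype counts (out of 16): 12 agouti, 4 albino
albino: 4 out of 16 → fraction 1/4
Expected count = 1/4 × 1680 = 420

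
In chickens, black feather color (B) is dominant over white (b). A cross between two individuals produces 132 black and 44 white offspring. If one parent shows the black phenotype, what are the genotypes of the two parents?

Observed offspring: 132 black, 44 white
The observed ratio simplifies to 3:1. White (bb) offspring appear, so each parent must contribute one b allele. The parent stated to show black carries B, so it is Bb. The other parent is then either Bb or bb: Bb × bb would give a 1:1 split, whereas Bb × Bb gives 3:1 — matching the data. So both parents are heterozygous (Bb × Bb).
Parent genotypes: Bb × Bb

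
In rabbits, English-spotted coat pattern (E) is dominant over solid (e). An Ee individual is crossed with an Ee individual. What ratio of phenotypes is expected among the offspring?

Punnett square for Ee × Ee:
Offspring genotypes: 1 EE, 2 Ee, 1 ee
English-spotted: 3, solid: 1
Ratio: 3:1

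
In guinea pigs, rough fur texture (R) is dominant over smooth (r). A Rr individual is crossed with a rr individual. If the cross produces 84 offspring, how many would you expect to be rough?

Punnett square for Rr × rr:
Offspring genotypes: 2 Rr, 2 rr
rough: 2, smooth: 2
rough: 2 out of 4 → fraction 1/2
Expected count = 1/2 × 84 = 42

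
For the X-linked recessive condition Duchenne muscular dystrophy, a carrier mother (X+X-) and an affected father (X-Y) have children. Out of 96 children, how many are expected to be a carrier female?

Cross: X+X- × X-Y
Offspring: 1 X+X-, 1 X+Y, 1 X-X-, 1 X-Y
Probability of a carrier female: 1/4
Expected count = 1/4 × 96 = 24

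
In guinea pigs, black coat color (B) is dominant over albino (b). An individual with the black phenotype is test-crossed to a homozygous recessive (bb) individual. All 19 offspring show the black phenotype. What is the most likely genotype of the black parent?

Test cross: ? × bb
All offspring are black.
If the unknown parent were heterozygous (Bb), about half of 19 offspring would be albino; none are. The unknown parent is most likely homozygous dominant (BB).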